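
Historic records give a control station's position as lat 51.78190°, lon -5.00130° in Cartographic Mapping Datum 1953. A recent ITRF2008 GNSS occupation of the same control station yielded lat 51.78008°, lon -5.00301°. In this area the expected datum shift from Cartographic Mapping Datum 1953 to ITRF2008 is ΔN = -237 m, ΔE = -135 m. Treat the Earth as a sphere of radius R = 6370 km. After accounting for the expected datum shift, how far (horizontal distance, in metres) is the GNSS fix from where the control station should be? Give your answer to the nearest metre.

Observed coordinate differences: Δφ = -0.00182°, Δλ = -0.00171°.
Converting to metres (1° lat = 111177 m, cos φ = 0.618657): observed ΔN = -202.3 m, observed ΔE = -117.6 m.
Subtracting the expected shift leaves a residual of -202.3 − (-237) = 34.7 m north and -117.6 − (-135) = 17.4 m east.
Residual distance = √(34.7² + 17.4²) = 38.8 m.

39 m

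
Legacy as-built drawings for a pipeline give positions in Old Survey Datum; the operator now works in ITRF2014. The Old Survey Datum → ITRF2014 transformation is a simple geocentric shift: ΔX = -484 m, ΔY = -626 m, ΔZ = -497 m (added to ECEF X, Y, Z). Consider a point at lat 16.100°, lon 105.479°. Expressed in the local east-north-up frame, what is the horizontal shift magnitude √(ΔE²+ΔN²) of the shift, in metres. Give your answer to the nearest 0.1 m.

721.9 m

The local east axis at (φ, λ) is (−sin λ, cos λ, 0), so ΔE = −sin(105.479°)·(-484) + cos(105.479°)·(-626) = 633.51 m.
The local north axis is (−sin φ cos λ, −sin φ sin λ, cos φ), giving ΔN = -35.821 + 167.302 − 477.507 = -346.03 m.
Horizontal magnitude = √(ΔE² + ΔN²) = √(633.51² + (-346.03)²) = 721.86 m.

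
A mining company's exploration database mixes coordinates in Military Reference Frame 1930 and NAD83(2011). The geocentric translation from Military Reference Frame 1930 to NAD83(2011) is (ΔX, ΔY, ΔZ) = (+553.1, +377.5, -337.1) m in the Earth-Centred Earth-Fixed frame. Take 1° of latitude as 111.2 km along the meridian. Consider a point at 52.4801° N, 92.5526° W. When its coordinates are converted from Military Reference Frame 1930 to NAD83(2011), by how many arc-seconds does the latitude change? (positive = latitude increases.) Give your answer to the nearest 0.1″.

sin φ = 0.793142, cos φ = 0.609037, sin λ = -0.999008, cos λ = -0.044537.
North component: ΔN = −sin φ cos λ·ΔX − sin φ sin λ·ΔY + cos φ·ΔZ = −(0.793142)(-0.044537)(553.1) − (0.793142)(-0.999008)(377.5) + (0.609037)(-337.1) = 113.35 m.
1° of latitude spans 111200 m, so Δφ = 113.35 / 111200 × 3600 = 3.669″.

Δφ = 3.7″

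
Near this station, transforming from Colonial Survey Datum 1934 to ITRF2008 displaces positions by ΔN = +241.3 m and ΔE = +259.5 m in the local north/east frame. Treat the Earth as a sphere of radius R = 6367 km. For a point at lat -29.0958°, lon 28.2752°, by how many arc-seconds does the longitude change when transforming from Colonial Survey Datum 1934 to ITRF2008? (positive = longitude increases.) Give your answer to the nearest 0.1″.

Δλ = 9.6″

At latitude -29.0958°, cos φ = 0.873808.
One radian of longitude at latitude φ spans R cos φ, so Δλ = ΔE / (R cos φ) = 259.5 / (6367000 × 0.873808) = 4.6643e-05 rad = 9.621″.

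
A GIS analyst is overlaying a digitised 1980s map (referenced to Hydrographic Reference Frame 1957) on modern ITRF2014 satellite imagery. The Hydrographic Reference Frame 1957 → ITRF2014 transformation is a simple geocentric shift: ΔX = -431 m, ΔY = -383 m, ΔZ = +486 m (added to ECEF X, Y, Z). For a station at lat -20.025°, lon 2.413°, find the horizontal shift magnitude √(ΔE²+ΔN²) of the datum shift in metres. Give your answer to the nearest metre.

At φ = -20.025°, λ = 2.413°: sin φ = -0.342430, cos φ = 0.939543, sin λ = 0.042102, cos λ = 0.999113.
ΔE = −sin λ·ΔX + cos λ·ΔY = −(0.042102)·(-431) + (0.999113)·(-383) = -364.51 m.
ΔN = −sin φ cos λ·ΔX − sin φ sin λ·ΔY + cos φ·ΔZ = −(-0.342430)(0.999113)(-431) − (-0.342430)(0.042102)(-383) + (0.939543)(486) = 303.64 m.
Horizontal magnitude = √(ΔE² + ΔN²) = √((-364.51)² + 303.64²) = 474.41 m.

474 m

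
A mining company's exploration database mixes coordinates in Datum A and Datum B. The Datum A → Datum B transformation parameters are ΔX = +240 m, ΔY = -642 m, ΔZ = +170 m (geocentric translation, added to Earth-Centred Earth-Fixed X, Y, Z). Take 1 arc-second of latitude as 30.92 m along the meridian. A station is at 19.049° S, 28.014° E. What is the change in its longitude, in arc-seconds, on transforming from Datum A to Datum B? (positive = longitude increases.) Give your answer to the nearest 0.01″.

sin φ = -0.326377, cos φ = 0.945240, sin λ = 0.469687, cos λ = 0.882833.
East component: ΔE = −sin λ·ΔX + cos λ·ΔY = −(0.469687)(240) + (0.882833)(-642) = -679.50 m.
1° of latitude spans 3600 × 30.92 = 111312 m; at latitude φ, 1° of longitude spans that × cos φ = 105216.5 m, so Δλ = -679.50 / 105216.5 × 3600 = -23.249″.

Δλ = -23.25″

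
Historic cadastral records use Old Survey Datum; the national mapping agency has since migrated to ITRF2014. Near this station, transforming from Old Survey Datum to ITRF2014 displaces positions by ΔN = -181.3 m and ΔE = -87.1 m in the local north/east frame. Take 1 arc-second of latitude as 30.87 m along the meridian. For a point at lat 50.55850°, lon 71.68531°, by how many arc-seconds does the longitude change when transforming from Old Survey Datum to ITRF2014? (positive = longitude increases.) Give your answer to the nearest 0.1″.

At latitude 50.55850°, cos φ = 0.635290.
1″ of longitude at this latitude = 30.87 × cos φ = 19.6114 m, so Δλ = -87.1 / 19.6114 = -4.441″.

Δλ = -4.4″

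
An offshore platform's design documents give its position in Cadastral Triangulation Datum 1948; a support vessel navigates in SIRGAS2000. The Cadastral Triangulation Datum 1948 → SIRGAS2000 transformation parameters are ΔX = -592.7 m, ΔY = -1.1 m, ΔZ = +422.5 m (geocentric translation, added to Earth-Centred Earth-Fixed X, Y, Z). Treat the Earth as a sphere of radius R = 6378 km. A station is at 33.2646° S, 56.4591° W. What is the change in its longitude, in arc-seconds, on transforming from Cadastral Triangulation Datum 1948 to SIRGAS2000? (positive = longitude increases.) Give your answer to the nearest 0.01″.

Δλ = -19.13″

sin φ = -0.548506, cos φ = 0.836146, sin λ = -0.833492, cos λ = 0.552532.
East component: ΔE = −sin λ·ΔX + cos λ·ΔY = −(-0.833492)(-592.7) + (0.552532)(-1.1) = -494.62 m.
1° of latitude spans πR/180 = 111317 m; at latitude φ, 1° of longitude spans that × cos φ = 93077.4 m, so Δλ = -494.62 / 93077.4 × 3600 = -19.131″.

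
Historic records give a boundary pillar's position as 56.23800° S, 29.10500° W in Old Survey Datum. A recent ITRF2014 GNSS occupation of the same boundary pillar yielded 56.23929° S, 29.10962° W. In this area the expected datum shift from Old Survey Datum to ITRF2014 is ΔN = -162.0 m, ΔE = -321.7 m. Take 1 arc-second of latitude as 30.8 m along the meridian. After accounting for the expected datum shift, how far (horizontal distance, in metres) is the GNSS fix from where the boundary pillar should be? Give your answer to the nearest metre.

Observed coordinate differences: Δφ = -0.00129°, Δλ = -0.00462°.
Converting to metres (1° lat = 110880 m, cos φ = 0.555744): observed ΔN = -143.0 m, observed ΔE = -284.7 m.
Subtracting the expected shift leaves a residual of -143.0 − (-162.0) = 19.0 m north and -284.7 − (-321.7) = 37.0 m east.
Residual distance = √(19.0² + 37.0²) = 41.6 m.

42 m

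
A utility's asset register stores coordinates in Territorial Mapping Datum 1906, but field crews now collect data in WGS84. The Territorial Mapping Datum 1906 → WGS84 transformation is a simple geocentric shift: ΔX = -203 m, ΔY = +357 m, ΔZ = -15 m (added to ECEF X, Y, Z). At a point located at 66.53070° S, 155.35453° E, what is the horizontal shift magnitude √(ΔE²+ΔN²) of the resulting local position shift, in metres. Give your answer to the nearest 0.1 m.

383.9 m

At φ = -66.53070°, λ = 155.35453°: sin φ = -0.917274, cos φ = 0.398258, sin λ = 0.417002, cos λ = -0.908905.
ΔE = −sin λ·ΔX + cos λ·ΔY = −(0.417002)·(-203) + (-0.908905)·(357) = -239.83 m.
ΔN = −sin φ cos λ·ΔX − sin φ sin λ·ΔY + cos φ·ΔZ = −(-0.917274)(-0.908905)(-203) − (-0.917274)(0.417002)(357) + (0.398258)(-15) = 299.82 m.
Horizontal magnitude = √(ΔE² + ΔN²) = √((-239.83)² + 299.82²) = 383.94 m.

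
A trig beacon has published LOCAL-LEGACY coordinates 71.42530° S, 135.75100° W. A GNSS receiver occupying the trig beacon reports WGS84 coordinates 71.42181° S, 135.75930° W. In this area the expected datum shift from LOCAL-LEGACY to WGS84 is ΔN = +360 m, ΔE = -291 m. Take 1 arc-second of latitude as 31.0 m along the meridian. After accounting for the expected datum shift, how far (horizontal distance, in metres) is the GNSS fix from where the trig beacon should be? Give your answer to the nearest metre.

Observed coordinate differences: Δφ = +0.00349°, Δλ = -0.00830°.
Converting to metres (1° lat = 111600 m, cos φ = 0.318541): observed ΔN = 389.5 m, observed ΔE = -295.1 m.
Subtracting the expected shift leaves a residual of 389.5 − (360) = 29.5 m north and -295.1 − (-291) = -4.1 m east.
Residual distance = √(29.5² + (-4.1)²) = 29.8 m.

30 m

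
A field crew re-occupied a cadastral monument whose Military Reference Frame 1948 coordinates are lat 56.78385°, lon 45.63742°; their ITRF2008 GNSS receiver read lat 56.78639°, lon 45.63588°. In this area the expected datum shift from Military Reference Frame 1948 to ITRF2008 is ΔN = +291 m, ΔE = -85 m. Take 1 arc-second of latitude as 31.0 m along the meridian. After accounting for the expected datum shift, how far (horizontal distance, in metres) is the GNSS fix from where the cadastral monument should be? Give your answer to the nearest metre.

12 m

Observed coordinate differences: Δφ = +0.00254°, Δλ = -0.00154°.
Converting to metres (1° lat = 111600 m, cos φ = 0.547799): observed ΔN = 283.5 m, observed ΔE = -94.1 m.
Subtracting the expected shift leaves a residual of 283.5 − (291) = -7.5 m north and -94.1 − (-85) = -9.1 m east.
Residual distance = √((-7.5)² + (-9.1)²) = 11.9 m.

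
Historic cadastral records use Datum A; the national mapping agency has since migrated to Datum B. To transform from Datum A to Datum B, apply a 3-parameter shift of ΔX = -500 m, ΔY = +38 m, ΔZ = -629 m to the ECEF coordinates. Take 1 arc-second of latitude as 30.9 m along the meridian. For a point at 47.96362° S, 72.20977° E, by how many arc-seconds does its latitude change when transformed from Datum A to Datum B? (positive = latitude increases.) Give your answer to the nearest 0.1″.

sin φ = -0.742720, cos φ = 0.669602, sin λ = 0.952182, cos λ = 0.305533.
North component: ΔN = −sin φ cos λ·ΔX − sin φ sin λ·ΔY + cos φ·ΔZ = −(-0.742720)(0.305533)(-500) − (-0.742720)(0.952182)(38) + (0.669602)(-629) = -507.77 m.
1° of latitude spans 3600 × 30.90 = 111240 m, so Δφ = -507.77 / 111240 × 3600 = -16.433″.

Δφ = -16.4″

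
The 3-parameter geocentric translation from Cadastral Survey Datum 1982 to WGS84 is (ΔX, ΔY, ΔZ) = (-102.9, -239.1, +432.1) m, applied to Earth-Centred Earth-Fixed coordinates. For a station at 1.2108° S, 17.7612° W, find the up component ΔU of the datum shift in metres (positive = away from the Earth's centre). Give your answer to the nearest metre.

At φ = -1.2108°, λ = -17.7612°: sin φ = -0.021131, cos φ = 0.999777, sin λ = -0.305050, cos λ = 0.952336.
ΔU = cos φ cos λ·ΔX + cos φ sin λ·ΔY + sin φ·ΔZ = (0.999777)(0.952336)(-102.9) + (0.999777)(-0.305050)(-239.1) + (-0.021131)(432.1) = -34.18 m.

ΔU = -34 m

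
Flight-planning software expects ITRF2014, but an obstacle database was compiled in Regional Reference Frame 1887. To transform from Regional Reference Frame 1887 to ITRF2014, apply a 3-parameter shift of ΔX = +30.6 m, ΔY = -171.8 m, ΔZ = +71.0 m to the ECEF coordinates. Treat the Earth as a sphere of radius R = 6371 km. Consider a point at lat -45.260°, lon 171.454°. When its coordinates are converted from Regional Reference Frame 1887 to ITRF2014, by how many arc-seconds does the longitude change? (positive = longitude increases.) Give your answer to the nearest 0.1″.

sin φ = -0.710308, cos φ = 0.703891, sin λ = 0.148603, cos λ = -0.988897.
East component: ΔE = −sin λ·ΔX + cos λ·ΔY = −(0.148603)(30.6) + (-0.988897)(-171.8) = 165.35 m.
1° of latitude spans πR/180 = 111195 m; at latitude φ, 1° of longitude spans that × cos φ = 78269.1 m, so Δλ = 165.35 / 78269.1 × 3600 = 7.605″.

Δλ = 7.6″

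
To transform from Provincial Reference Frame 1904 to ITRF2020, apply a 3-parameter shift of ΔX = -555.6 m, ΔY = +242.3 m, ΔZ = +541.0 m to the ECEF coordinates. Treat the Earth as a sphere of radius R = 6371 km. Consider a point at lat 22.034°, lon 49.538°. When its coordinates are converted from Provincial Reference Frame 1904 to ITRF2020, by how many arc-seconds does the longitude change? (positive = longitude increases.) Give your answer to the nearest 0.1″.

Δλ = 20.3″

sin φ = 0.375157, cos φ = 0.926961, sin λ = 0.760837, cos λ = 0.648944.
East component: ΔE = −sin λ·ΔX + cos λ·ΔY = −(0.760837)(-555.6) + (0.648944)(242.3) = 579.96 m.
1° of latitude spans πR/180 = 111195 m; at latitude φ, 1° of longitude spans that × cos φ = 103073.4 m, so Δλ = 579.96 / 103073.4 × 3600 = 20.256″.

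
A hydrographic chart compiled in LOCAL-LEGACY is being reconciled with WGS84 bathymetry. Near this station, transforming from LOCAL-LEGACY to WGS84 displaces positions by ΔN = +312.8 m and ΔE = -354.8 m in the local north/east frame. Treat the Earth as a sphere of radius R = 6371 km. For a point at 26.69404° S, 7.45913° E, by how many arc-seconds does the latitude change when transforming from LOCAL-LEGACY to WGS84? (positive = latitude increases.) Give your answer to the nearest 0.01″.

Δφ = 10.13″

On a sphere of radius R, 1 rad of latitude = R, so Δφ = ΔN / R = 312.8 / 6371000 = 4.9097e-05 rad = 10.127″.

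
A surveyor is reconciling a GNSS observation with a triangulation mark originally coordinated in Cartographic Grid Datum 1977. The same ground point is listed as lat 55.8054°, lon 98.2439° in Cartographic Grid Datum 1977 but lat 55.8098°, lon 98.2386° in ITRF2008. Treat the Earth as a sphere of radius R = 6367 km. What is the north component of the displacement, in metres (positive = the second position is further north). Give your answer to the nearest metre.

ΔN = 489 m

Δφ = 55.8098° − 55.8054° = +0.0044°; Δλ = 98.2386° − 98.2439° = -0.0053°.
1° along a meridian = πR/180 = 111125 m.
ΔN = Δφ × 111125 = 489.0 m; ΔE = Δλ × 111125 × cos(55.8054°) = -0.0053 × 111125 × 0.562005 = -331.0 m.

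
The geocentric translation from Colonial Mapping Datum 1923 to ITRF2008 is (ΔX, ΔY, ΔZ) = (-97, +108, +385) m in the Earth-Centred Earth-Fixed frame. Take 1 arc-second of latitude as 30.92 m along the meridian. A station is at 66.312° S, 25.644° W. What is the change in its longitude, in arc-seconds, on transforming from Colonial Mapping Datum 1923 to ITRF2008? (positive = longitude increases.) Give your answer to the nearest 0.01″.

Δλ = 4.46″

sin φ = -0.915747, cos φ = 0.401756, sin λ = -0.432778, cos λ = 0.901500.
East component: ΔE = −sin λ·ΔX + cos λ·ΔY = −(-0.432778)(-97) + (0.901500)(108) = 55.38 m.
1° of latitude spans 3600 × 30.92 = 111312 m; at latitude φ, 1° of longitude spans that × cos φ = 44720.3 m, so Δλ = 55.38 / 44720.3 × 3600 = 4.458″.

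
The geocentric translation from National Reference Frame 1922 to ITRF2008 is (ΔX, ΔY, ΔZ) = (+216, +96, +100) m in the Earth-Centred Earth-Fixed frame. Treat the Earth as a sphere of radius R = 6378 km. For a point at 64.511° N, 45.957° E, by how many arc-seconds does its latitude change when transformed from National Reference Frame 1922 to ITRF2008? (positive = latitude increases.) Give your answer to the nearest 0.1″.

sin φ = 0.902668, cos φ = 0.430338, sin λ = 0.718818, cos λ = 0.695198.
North component: ΔN = −sin φ cos λ·ΔX − sin φ sin λ·ΔY + cos φ·ΔZ = −(0.902668)(0.695198)(216) − (0.902668)(0.718818)(96) + (0.430338)(100) = -154.80 m.
1° of latitude spans πR/180 = 111317 m, so Δφ = -154.80 / 111317 × 3600 = -5.006″.

Δφ = -5.0″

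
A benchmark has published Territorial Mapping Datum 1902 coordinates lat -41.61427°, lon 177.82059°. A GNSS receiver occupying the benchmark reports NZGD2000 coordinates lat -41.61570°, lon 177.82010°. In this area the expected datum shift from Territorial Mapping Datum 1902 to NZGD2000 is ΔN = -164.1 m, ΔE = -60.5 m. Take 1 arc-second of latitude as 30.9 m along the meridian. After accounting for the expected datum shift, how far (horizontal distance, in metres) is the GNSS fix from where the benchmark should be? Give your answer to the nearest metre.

20 m

Observed coordinate differences: Δφ = -0.00143°, Δλ = -0.00049°.
Converting to metres (1° lat = 111240 m, cos φ = 0.747633): observed ΔN = -159.1 m, observed ΔE = -40.8 m.
Subtracting the expected shift leaves a residual of -159.1 − (-164.1) = 5.0 m north and -40.8 − (-60.5) = 19.7 m east.
Residual distance = √(5.0² + 19.7²) = 20.4 m.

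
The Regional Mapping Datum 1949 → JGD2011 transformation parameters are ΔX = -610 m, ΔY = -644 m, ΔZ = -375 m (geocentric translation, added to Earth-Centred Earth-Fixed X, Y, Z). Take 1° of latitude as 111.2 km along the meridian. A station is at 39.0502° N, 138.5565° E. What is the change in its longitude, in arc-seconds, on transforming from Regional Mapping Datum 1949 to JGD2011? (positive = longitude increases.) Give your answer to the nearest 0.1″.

Δλ = 37.0″

sin φ = 0.630001, cos φ = 0.776594, sin λ = 0.661881, cos λ = -0.749609.
East component: ΔE = −sin λ·ΔX + cos λ·ΔY = −(0.661881)(-610) + (-0.749609)(-644) = 886.50 m.
1° of latitude spans 111200 m; at latitude φ, 1° of longitude spans that × cos φ = 86357.3 m, so Δλ = 886.50 / 86357.3 × 3600 = 36.956″.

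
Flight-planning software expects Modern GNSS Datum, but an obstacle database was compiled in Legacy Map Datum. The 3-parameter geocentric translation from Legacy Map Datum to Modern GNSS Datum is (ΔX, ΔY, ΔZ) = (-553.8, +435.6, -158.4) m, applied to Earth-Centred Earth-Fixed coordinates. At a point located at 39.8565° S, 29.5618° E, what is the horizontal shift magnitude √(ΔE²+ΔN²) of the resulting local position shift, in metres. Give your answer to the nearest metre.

715 m

The local east axis at (φ, λ) is (−sin λ, cos λ, 0), so ΔE = −sin(29.5618°)·(-553.8) + cos(29.5618°)·435.6 = 652.12 m.
The local north axis is (−sin φ cos λ, −sin φ sin λ, cos φ), giving ΔN = -308.711 + 137.728 − 121.596 = -292.58 m.
Horizontal magnitude = √(ΔE² + ΔN²) = √(652.12² + (-292.58)²) = 714.75 m.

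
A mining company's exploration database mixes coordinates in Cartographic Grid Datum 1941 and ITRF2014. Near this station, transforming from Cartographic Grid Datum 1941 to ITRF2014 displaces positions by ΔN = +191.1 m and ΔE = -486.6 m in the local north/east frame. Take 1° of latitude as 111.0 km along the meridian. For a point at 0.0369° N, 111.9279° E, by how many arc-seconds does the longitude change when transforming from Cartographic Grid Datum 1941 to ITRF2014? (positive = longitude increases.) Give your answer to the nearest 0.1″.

Δλ = -15.8″

At latitude 0.0369°, cos φ = 1.000000.
1° of longitude at this latitude = 111.0 × cos φ = 111.00 km, so Δλ = -486.6 / 111000.0 = -0.0043838° = -15.782″.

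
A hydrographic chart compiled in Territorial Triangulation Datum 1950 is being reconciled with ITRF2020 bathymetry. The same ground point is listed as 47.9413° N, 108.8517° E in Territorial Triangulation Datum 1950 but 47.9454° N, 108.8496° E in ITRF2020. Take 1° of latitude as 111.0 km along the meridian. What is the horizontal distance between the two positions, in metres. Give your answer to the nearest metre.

Δφ = 47.9454° − 47.9413° = +0.0041°; Δλ = 108.8496° − 108.8517° = -0.0021°.
ΔN = Δφ × 111000 = 455.1 m; ΔE = Δλ × 111000 × cos(47.9413°) = -0.0021 × 111000 × 0.669892 = -156.2 m.
Distance = √(ΔE² + ΔN²) = √((-156.2)² + 455.1²) = 481.1 m.

481 m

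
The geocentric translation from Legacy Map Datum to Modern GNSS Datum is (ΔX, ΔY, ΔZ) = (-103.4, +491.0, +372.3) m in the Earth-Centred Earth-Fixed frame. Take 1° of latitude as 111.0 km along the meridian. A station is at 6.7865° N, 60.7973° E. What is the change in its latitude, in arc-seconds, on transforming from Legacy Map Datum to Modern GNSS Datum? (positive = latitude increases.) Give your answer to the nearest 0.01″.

sin φ = 0.118170, cos φ = 0.992993, sin λ = 0.872899, cos λ = 0.487901.
North component: ΔN = −sin φ cos λ·ΔX − sin φ sin λ·ΔY + cos φ·ΔZ = −(0.118170)(0.487901)(-103.4) − (0.118170)(0.872899)(491.0) + (0.992993)(372.3) = 325.01 m.
1° of latitude spans 111000 m, so Δφ = 325.01 / 111000 × 3600 = 10.541″.

Δφ = 10.54″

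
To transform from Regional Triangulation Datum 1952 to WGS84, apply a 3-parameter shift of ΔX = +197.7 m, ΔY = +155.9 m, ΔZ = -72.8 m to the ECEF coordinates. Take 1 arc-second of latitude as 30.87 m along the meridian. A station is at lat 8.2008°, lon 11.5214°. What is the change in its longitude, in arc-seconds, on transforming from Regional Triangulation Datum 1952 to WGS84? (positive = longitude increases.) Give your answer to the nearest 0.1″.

Δλ = 3.7″

sin φ = 0.142643, cos φ = 0.989774, sin λ = 0.199734, cos λ = 0.979850.
East component: ΔE = −sin λ·ΔX + cos λ·ΔY = −(0.199734)(197.7) + (0.979850)(155.9) = 113.27 m.
1° of latitude spans 3600 × 30.87 = 111132 m; at latitude φ, 1° of longitude spans that × cos φ = 109995.6 m, so Δλ = 113.27 / 109995.6 × 3600 = 3.707″.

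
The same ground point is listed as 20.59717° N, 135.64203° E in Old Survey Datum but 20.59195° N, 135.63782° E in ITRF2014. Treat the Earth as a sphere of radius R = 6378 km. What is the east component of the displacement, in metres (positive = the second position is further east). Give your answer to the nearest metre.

Δφ = 20.59195° − 20.59717° = -0.00522°; Δλ = 135.63782° − 135.64203° = -0.00421°.
1° along a meridian = πR/180 = 111317 m.
ΔN = Δφ × 111317 = -581.1 m; ΔE = Δλ × 111317 × cos(20.59717°) = -0.00421 × 111317 × 0.936077 = -438.7 m.

ΔE = -439 m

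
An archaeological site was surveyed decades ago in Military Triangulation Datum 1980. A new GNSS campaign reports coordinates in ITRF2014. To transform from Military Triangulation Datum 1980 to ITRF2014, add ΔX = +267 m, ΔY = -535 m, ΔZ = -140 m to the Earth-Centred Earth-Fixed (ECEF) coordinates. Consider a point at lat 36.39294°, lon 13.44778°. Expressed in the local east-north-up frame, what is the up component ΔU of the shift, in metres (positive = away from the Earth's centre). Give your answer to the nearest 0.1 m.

The local up (radial) axis is (cos φ cos λ, cos φ sin λ, sin φ), giving ΔU = 209.033 − 100.153 − 83.065 = 25.82 m.

ΔU = 25.8 m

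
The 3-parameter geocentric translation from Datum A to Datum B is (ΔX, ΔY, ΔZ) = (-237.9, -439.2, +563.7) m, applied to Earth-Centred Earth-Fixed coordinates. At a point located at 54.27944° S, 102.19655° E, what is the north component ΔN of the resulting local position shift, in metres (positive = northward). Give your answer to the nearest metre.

At φ = -54.27944°, λ = 102.19655°: sin φ = -0.811874, cos φ = 0.583833, sin λ = 0.977429, cos λ = -0.211266.
ΔN = −sin φ cos λ·ΔX − sin φ sin λ·ΔY + cos φ·ΔZ = −(-0.811874)(-0.211266)(-237.9) − (-0.811874)(0.977429)(-439.2) + (0.583833)(563.7) = 21.38 m.

ΔN = 21 m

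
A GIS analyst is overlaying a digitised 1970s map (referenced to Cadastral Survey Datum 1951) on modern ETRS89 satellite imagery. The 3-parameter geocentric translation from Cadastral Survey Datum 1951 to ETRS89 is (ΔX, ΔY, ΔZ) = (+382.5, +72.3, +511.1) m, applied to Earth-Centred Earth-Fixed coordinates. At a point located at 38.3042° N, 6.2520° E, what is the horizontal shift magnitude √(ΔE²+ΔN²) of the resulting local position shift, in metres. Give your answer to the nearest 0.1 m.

163.3 m

At φ = 38.3042°, λ = 6.2520°: sin φ = 0.619837, cos φ = 0.784731, sin λ = 0.108902, cos λ = 0.994053.
ΔE = −sin λ·ΔX + cos λ·ΔY = −(0.108902)·(382.5) + (0.994053)·(72.3) = 30.22 m.
ΔN = −sin φ cos λ·ΔX − sin φ sin λ·ΔY + cos φ·ΔZ = −(0.619837)(0.994053)(382.5) − (0.619837)(0.108902)(72.3) + (0.784731)(511.1) = 160.52 m.
Horizontal magnitude = √(ΔE² + ΔN²) = √(30.22² + 160.52²) = 163.34 m.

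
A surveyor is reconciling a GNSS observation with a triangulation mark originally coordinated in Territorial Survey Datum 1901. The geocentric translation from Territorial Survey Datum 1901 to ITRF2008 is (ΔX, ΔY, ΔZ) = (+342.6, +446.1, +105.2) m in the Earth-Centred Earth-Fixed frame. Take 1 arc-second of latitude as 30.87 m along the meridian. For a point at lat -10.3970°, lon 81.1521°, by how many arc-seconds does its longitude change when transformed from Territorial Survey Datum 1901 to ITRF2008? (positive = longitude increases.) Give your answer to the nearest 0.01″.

sin φ = -0.180468, cos φ = 0.983581, sin λ = 0.988100, cos λ = 0.153812.
East component: ΔE = −sin λ·ΔX + cos λ·ΔY = −(0.988100)(342.6) + (0.153812)(446.1) = -269.91 m.
1° of latitude spans 3600 × 30.87 = 111132 m; at latitude φ, 1° of longitude spans that × cos φ = 109307.3 m, so Δλ = -269.91 / 109307.3 × 3600 = -8.889″.

Δλ = -8.89″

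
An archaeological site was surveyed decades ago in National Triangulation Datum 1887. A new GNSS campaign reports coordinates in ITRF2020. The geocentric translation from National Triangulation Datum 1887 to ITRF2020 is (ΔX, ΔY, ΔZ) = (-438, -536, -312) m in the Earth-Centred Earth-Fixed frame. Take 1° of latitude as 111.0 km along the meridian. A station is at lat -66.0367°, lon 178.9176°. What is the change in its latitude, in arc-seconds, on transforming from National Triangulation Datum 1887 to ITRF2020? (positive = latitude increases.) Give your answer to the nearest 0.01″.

Δφ = 8.57″

sin φ = -0.913806, cos φ = 0.406151, sin λ = 0.018890, cos λ = -0.999822.
North component: ΔN = −sin φ cos λ·ΔX − sin φ sin λ·ΔY + cos φ·ΔZ = −(-0.913806)(-0.999822)(-438) − (-0.913806)(0.018890)(-536) + (0.406151)(-312) = 264.20 m.
1° of latitude spans 111000 m, so Δφ = 264.20 / 111000 × 3600 = 8.569″.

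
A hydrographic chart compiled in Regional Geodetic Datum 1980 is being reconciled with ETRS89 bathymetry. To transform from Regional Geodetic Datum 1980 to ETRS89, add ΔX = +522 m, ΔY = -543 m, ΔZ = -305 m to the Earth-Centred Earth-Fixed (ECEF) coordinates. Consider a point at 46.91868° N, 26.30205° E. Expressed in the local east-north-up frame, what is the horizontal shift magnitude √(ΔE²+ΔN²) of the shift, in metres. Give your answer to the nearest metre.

810 m

At φ = 46.91868°, λ = 26.30205°: sin φ = 0.730385, cos φ = 0.683036, sin λ = 0.443103, cos λ = 0.896471.
ΔE = −sin λ·ΔX + cos λ·ΔY = −(0.443103)·(522) + (0.896471)·(-543) = -718.08 m.
ΔN = −sin φ cos λ·ΔX − sin φ sin λ·ΔY + cos φ·ΔZ = −(0.730385)(0.896471)(522) − (0.730385)(0.443103)(-543) + (0.683036)(-305) = -374.38 m.
Horizontal magnitude = √(ΔE² + ΔN²) = √((-718.08)² + (-374.38)²) = 809.82 m.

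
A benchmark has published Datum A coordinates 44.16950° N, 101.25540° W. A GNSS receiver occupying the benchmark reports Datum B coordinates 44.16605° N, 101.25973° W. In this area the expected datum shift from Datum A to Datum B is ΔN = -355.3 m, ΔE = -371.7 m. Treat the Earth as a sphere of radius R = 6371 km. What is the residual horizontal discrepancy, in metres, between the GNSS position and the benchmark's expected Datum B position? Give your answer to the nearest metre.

39 m

Observed coordinate differences: Δφ = -0.00345°, Δλ = -0.00433°.
Converting to metres (1° lat = 111195 m, cos φ = 0.717282): observed ΔN = -383.6 m, observed ΔE = -345.4 m.
Subtracting the expected shift leaves a residual of -383.6 − (-355.3) = -28.3 m north and -345.4 − (-371.7) = 26.3 m east.
Residual distance = √((-28.3)² + 26.3²) = 38.7 m.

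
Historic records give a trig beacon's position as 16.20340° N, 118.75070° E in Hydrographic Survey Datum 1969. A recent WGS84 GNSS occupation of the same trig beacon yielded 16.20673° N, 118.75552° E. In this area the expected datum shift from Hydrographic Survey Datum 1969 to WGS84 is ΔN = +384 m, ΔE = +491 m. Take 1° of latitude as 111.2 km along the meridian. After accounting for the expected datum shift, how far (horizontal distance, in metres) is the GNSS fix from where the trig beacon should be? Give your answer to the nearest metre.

Observed coordinate differences: Δφ = +0.00333°, Δλ = +0.00482°.
Converting to metres (1° lat = 111200 m, cos φ = 0.960277): observed ΔN = 370.3 m, observed ΔE = 514.7 m.
Subtracting the expected shift leaves a residual of 370.3 − (384) = -13.7 m north and 514.7 − (491) = 23.7 m east.
Residual distance = √((-13.7)² + 23.7²) = 27.4 m.

27 m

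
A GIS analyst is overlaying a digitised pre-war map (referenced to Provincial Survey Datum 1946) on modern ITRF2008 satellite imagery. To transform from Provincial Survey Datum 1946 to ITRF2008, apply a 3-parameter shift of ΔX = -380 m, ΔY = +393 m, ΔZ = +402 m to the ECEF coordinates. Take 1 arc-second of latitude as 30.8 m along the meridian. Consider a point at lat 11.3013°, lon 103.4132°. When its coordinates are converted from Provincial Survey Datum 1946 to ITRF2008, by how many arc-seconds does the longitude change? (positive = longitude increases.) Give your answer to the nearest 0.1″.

Δλ = 9.2″

sin φ = 0.195968, cos φ = 0.980610, sin λ = 0.972722, cos λ = -0.231972.
East component: ΔE = −sin λ·ΔX + cos λ·ΔY = −(0.972722)(-380) + (-0.231972)(393) = 278.47 m.
1° of latitude spans 3600 × 30.80 = 110880 m; at latitude φ, 1° of longitude spans that × cos φ = 108730.1 m, so Δλ = 278.47 / 108730.1 × 3600 = 9.220″.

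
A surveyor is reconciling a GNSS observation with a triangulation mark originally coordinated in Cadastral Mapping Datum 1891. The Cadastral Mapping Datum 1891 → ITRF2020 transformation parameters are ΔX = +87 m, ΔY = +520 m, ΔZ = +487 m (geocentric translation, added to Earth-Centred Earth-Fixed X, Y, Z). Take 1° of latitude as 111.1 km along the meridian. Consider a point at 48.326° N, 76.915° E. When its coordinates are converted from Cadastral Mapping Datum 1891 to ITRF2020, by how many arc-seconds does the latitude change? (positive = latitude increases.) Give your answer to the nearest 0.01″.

Δφ = -2.24″

sin φ = 0.746940, cos φ = 0.664891, sin λ = 0.974035, cos λ = 0.226396.
North component: ΔN = −sin φ cos λ·ΔX − sin φ sin λ·ΔY + cos φ·ΔZ = −(0.746940)(0.226396)(87) − (0.746940)(0.974035)(520) + (0.664891)(487) = -69.23 m.
1° of latitude spans 111100 m, so Δφ = -69.23 / 111100 × 3600 = -2.243″.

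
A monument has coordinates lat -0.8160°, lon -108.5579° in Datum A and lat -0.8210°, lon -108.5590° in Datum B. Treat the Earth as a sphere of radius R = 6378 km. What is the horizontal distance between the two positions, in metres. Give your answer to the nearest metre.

Δφ = -0.8210° − -0.8160° = -0.0050°; Δλ = -108.5590° − -108.5579° = -0.0011°.
1° along a meridian = πR/180 = 111317 m.
ΔN = Δφ × 111317 = -556.6 m; ΔE = Δλ × 111317 × cos(-0.8160°) = -0.0011 × 111317 × 0.999899 = -122.4 m.
Distance = √(ΔE² + ΔN²) = √((-122.4)² + (-556.6)²) = 569.9 m.

570 m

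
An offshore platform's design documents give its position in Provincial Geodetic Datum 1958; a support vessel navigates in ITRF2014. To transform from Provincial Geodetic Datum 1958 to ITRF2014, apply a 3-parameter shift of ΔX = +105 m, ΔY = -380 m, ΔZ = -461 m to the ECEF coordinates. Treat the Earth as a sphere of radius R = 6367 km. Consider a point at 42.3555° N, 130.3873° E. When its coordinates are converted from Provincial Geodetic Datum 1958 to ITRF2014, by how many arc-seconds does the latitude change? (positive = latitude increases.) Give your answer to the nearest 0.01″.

sin φ = 0.673729, cos φ = 0.738979, sin λ = 0.761682, cos λ = -0.647951.
North component: ΔN = −sin φ cos λ·ΔX − sin φ sin λ·ΔY + cos φ·ΔZ = −(0.673729)(-0.647951)(105) − (0.673729)(0.761682)(-380) + (0.738979)(-461) = -99.83 m.
1° of latitude spans πR/180 = 111125 m, so Δφ = -99.83 / 111125 × 3600 = -3.234″.

Δφ = -3.23″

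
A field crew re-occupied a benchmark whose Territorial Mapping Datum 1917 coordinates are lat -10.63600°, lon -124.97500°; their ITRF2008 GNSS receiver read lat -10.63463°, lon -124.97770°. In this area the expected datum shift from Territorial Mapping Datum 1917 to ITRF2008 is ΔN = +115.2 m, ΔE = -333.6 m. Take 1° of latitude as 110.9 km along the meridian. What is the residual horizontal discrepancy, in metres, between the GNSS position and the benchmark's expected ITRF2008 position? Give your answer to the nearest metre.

Observed coordinate differences: Δφ = +0.00137°, Δλ = -0.00270°.
Converting to metres (1° lat = 110900 m, cos φ = 0.982820): observed ΔN = 151.9 m, observed ΔE = -294.3 m.
Subtracting the expected shift leaves a residual of 151.9 − (115.2) = 36.7 m north and -294.3 − (-333.6) = 39.3 m east.
Residual distance = √(36.7² + 39.3²) = 53.8 m.

54 m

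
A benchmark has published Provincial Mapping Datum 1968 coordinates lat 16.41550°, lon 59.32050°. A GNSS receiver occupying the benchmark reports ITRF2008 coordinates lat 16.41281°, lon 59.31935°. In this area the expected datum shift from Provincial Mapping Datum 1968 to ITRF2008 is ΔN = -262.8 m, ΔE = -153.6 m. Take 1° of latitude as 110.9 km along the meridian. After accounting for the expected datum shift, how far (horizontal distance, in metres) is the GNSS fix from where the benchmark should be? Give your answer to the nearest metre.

47 m

Observed coordinate differences: Δφ = -0.00269°, Δλ = -0.00115°.
Converting to metres (1° lat = 110900 m, cos φ = 0.959238): observed ΔN = -298.3 m, observed ΔE = -122.3 m.
Subtracting the expected shift leaves a residual of -298.3 − (-262.8) = -35.5 m north and -122.3 − (-153.6) = 31.3 m east.
Residual distance = √((-35.5)² + 31.3²) = 47.3 m.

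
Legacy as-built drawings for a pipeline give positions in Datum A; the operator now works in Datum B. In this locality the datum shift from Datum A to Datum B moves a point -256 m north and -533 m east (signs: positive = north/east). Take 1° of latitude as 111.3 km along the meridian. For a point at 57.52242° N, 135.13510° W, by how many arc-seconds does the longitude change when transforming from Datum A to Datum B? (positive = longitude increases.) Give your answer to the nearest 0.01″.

Δλ = -32.11″

At latitude 57.52242°, cos φ = 0.536970.
1° of longitude at this latitude = 111.3 × cos φ = 59.76 km, so Δλ = -533.0 / 59764.7 = -0.0089183° = -32.106″.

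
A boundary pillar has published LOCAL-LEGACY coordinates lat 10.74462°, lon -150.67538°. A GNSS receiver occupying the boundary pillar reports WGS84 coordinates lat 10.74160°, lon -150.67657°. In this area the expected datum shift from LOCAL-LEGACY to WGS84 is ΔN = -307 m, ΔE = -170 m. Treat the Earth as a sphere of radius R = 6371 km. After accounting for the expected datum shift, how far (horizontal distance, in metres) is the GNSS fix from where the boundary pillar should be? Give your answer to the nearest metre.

49 m

Observed coordinate differences: Δφ = -0.00302°, Δλ = -0.00119°.
Converting to metres (1° lat = 111195 m, cos φ = 0.982468): observed ΔN = -335.8 m, observed ΔE = -130.0 m.
Subtracting the expected shift leaves a residual of -335.8 − (-307) = -28.8 m north and -130.0 − (-170) = 40.0 m east.
Residual distance = √((-28.8)² + 40.0²) = 49.3 m.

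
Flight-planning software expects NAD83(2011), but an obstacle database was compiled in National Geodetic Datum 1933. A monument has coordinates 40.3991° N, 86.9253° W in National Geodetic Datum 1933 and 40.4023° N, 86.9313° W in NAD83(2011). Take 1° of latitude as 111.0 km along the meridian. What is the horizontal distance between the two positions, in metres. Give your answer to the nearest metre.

Δφ = 40.4023° − 40.3991° = +0.0032°; Δλ = -86.9313° − -86.9253° = -0.0060°.
ΔN = Δφ × 111000 = 355.2 m; ΔE = Δλ × 111000 × cos(40.3991°) = -0.0060 × 111000 × 0.761548 = -507.2 m.
Distance = √(ΔE² + ΔN²) = √((-507.2)² + 355.2²) = 619.2 m.

619 m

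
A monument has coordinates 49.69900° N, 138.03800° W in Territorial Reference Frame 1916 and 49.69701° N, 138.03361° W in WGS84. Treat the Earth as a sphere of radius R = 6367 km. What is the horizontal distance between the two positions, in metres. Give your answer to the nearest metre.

Δφ = 49.69701° − 49.69900° = -0.00199°; Δλ = -138.03361° − -138.03800° = +0.00439°.
1° along a meridian = πR/180 = 111125 m.
ΔN = Δφ × 111125 = -221.1 m; ΔE = Δλ × 111125 × cos(49.69900°) = +0.00439 × 111125 × 0.646803 = 315.5 m.
Distance = √(ΔE² + ΔN²) = √(315.5² + (-221.1)²) = 385.3 m.

385 m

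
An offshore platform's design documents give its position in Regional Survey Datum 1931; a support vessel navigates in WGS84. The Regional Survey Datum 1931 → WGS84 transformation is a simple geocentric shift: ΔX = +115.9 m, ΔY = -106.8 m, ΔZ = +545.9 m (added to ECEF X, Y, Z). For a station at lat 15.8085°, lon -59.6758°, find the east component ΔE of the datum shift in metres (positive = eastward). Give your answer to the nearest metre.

At φ = 15.8085°, λ = -59.6758°: sin φ = 0.272423, cos φ = 0.962178, sin λ = -0.863182, cos λ = 0.504892.
ΔE = −sin λ·ΔX + cos λ·ΔY = −(-0.863182)·(115.9) + (0.504892)·(-106.8) = 46.12 m.

ΔE = 46 m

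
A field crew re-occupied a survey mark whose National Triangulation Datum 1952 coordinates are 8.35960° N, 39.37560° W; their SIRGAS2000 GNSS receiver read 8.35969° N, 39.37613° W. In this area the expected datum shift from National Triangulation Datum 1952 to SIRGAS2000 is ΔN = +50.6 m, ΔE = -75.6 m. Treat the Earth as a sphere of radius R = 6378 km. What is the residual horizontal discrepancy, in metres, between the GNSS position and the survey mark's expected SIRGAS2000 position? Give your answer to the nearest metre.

44 m

Observed coordinate differences: Δφ = +0.00009°, Δλ = -0.00053°.
Converting to metres (1° lat = 111317 m, cos φ = 0.989375): observed ΔN = 10.0 m, observed ΔE = -58.4 m.
Subtracting the expected shift leaves a residual of 10.0 − (50.6) = -40.6 m north and -58.4 − (-75.6) = 17.2 m east.
Residual distance = √((-40.6)² + 17.2²) = 44.1 m.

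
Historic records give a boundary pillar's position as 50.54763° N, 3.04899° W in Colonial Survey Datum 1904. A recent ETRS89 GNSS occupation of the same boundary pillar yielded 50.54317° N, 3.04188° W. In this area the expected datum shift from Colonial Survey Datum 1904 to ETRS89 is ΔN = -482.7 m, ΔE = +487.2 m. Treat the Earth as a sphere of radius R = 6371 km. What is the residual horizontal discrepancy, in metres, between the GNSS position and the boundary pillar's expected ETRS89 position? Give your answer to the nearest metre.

20 m

Observed coordinate differences: Δφ = -0.00446°, Δλ = +0.00711°.
Converting to metres (1° lat = 111195 m, cos φ = 0.635437): observed ΔN = -495.9 m, observed ΔE = 502.4 m.
Subtracting the expected shift leaves a residual of -495.9 − (-482.7) = -13.2 m north and 502.4 − (487.2) = 15.2 m east.
Residual distance = √((-13.2)² + 15.2²) = 20.1 m.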